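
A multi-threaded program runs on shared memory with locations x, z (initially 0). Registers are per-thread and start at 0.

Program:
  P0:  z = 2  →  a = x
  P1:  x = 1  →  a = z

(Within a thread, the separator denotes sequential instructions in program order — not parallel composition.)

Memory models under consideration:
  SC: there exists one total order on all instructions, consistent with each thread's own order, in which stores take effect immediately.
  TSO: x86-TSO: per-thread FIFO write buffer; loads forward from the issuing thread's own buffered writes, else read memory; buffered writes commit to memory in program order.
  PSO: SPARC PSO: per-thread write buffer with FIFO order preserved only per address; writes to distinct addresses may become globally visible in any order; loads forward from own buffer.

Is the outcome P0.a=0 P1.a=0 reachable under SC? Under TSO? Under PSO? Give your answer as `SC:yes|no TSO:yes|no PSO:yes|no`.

outcome vector order: (P0.a,P1.a)
SC: 3 outcomes — {02; 10; 12}
TSO: 4 outcomes — {00; 02; 10; 12}
PSO: 4 outcomes — {00; 02; 10; 12}
target 00 ∈ {TSO,PSO}

SC:no TSO:yes PSO:yes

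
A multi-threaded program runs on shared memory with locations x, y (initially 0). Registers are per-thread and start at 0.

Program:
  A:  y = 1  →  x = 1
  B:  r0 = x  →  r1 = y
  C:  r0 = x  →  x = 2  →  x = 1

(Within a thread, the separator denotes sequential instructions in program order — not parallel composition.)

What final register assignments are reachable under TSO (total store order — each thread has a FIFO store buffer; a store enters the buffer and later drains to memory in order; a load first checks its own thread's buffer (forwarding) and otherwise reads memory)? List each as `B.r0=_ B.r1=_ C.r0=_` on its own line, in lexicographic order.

B.r0=0 B.r1=0 C.r0=0
B.r0=0 B.r1=0 C.r0=1
B.r0=0 B.r1=1 C.r0=0
B.r0=0 B.r1=1 C.r0=1
B.r0=1 B.r1=0 C.r0=0
B.r0=1 B.r1=1 C.r0=0
B.r0=1 B.r1=1 C.r0=1
B.r0=2 B.r1=0 C.r0=0
B.r0=2 B.r1=1 C.r0=0
B.r0=2 B.r1=1 C.r0=1

outcome vector order: (B.r0,B.r1,C.r0)
|TSO outcomes| = 10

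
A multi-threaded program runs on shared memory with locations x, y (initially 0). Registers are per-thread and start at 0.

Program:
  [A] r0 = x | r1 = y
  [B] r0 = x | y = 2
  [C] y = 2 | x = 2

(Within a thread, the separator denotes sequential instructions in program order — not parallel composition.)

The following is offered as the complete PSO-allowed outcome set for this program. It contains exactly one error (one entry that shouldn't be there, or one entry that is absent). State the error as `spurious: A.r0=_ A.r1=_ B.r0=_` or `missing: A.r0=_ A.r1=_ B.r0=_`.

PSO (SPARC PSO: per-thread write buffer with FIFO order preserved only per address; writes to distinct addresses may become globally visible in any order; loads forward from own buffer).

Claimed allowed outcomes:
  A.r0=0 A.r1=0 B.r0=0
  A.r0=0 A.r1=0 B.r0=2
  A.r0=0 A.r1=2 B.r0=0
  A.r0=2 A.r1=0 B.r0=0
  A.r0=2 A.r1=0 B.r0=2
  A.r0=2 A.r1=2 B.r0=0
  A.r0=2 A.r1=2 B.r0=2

missing: A.r0=0 A.r1=2 B.r0=2

outcome vector order: (A.r0,A.r1,B.r0)
under PSO → (0,0,0) (0,0,2) (0,2,0) (0,2,2) (2,0,0) (2,0,2) (2,2,0) (2,2,2)
PSO∖claimed = {(0,2,2)}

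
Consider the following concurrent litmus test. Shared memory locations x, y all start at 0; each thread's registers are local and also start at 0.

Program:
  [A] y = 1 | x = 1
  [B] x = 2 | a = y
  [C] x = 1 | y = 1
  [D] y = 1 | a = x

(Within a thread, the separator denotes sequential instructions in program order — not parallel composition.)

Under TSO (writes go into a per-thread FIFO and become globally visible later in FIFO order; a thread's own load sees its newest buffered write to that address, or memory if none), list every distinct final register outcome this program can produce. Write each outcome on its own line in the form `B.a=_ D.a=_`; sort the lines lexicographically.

outcome vector order: (B.a,D.a)
|TSO outcomes| = 6

B.a=0 D.a=0
B.a=0 D.a=1
B.a=0 D.a=2
B.a=1 D.a=0
B.a=1 D.a=1
B.a=1 D.a=2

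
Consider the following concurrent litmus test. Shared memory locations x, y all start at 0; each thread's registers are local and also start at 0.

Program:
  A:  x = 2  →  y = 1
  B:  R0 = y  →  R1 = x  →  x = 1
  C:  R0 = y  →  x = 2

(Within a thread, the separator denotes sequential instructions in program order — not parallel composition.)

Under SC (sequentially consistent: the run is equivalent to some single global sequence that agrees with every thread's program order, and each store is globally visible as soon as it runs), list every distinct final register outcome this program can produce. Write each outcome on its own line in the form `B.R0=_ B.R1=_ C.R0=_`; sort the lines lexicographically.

outcome vector order: (B.R0,B.R1,C.R0)
|SC outcomes| = 6

B.R0=0 B.R1=0 C.R0=0
B.R0=0 B.R1=0 C.R0=1
B.R0=0 B.R1=2 C.R0=0
B.R0=0 B.R1=2 C.R0=1
B.R0=1 B.R1=2 C.R0=0
B.R0=1 B.R1=2 C.R0=1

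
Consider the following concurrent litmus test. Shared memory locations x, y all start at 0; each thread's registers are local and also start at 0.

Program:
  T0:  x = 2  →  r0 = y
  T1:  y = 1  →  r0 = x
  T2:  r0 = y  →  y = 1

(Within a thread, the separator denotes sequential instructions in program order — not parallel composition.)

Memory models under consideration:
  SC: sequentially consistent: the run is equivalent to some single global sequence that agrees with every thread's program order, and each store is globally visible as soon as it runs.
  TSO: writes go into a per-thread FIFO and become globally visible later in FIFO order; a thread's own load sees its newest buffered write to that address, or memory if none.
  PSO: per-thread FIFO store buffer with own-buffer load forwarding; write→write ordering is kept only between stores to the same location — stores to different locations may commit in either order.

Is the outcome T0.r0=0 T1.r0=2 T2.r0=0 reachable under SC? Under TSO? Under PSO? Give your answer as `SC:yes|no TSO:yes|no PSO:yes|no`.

outcome vector order: (T0.r0,T1.r0,T2.r0)
[SC] allowed = {020; 021; 100; 101; 120; 121}
[TSO] allowed = {000; 001; 020; 021; 100; 101; 120; 121}
[PSO] allowed = {000; 001; 020; 021; 100; 101; 120; 121}
target 020 ∈ {SC,TSO,PSO}

SC:yes TSO:yes PSO:yes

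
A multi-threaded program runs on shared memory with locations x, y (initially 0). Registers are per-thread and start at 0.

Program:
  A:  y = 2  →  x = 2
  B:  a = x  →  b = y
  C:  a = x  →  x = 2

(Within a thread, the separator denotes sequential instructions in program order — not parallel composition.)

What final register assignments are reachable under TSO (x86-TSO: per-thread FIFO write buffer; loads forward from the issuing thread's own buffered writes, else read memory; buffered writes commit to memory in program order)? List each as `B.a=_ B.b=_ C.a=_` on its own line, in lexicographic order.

outcome vector order: (B.a,B.b,C.a)
|TSO outcomes| = 7

B.a=0 B.b=0 C.a=0
B.a=0 B.b=0 C.a=2
B.a=0 B.b=2 C.a=0
B.a=0 B.b=2 C.a=2
B.a=2 B.b=0 C.a=0
B.a=2 B.b=2 C.a=0
B.a=2 B.b=2 C.a=2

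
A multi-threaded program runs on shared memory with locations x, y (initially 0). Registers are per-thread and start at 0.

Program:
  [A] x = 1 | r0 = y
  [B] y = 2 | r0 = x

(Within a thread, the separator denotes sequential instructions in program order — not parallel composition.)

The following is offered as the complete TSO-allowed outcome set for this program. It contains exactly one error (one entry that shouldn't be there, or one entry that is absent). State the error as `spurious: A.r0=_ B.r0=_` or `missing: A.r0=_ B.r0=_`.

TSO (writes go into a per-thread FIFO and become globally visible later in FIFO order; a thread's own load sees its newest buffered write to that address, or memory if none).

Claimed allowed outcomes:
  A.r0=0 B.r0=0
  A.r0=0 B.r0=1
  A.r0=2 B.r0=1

outcome vector order: (A.r0,B.r0)
under TSO → 0/0 0/1 2/0 2/1
TSO∖claimed = {2/0}

missing: A.r0=2 B.r0=0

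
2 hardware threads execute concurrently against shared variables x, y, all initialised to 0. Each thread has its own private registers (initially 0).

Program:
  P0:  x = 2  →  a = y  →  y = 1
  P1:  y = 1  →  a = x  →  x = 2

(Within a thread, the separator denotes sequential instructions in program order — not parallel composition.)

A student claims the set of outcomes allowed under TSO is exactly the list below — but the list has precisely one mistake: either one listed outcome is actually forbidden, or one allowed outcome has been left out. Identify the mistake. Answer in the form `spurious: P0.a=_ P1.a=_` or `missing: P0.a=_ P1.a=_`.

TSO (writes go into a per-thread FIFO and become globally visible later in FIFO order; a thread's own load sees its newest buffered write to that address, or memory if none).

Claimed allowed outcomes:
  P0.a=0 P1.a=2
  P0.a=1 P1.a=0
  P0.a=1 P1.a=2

missing: P0.a=0 P1.a=0

outcome vector order: (P0.a,P1.a)
TSO (4): (0,0), (0,2), (1,0), (1,2)
TSO∖claimed = {(0,0)}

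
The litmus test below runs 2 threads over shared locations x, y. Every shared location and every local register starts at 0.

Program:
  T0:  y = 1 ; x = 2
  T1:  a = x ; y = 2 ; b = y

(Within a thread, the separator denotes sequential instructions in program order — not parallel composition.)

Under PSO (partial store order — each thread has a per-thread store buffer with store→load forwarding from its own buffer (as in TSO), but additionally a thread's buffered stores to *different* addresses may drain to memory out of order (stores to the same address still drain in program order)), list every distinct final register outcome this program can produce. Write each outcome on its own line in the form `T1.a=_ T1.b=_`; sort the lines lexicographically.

T1.a=0 T1.b=1
T1.a=0 T1.b=2
T1.a=2 T1.b=1
T1.a=2 T1.b=2

outcome vector order: (T1.a,T1.b)
|PSO outcomes| = 4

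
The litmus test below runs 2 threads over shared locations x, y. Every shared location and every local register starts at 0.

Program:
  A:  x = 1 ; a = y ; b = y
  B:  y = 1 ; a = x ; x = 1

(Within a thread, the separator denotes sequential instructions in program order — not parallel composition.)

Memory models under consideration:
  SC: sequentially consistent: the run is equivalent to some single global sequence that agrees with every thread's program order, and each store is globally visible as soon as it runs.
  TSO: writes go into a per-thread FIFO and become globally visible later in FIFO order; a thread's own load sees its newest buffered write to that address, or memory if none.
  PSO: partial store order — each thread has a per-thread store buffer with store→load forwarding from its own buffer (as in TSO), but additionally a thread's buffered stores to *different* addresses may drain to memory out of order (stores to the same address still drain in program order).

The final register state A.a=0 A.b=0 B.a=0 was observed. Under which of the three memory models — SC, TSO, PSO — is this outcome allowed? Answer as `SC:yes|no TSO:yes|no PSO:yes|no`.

outcome vector order: (A.a,A.b,B.a)
[SC] allowed = {0/0/1 0/1/1 1/1/0 1/1/1}
[TSO] allowed = {0/0/0 0/0/1 0/1/0 0/1/1 1/1/0 1/1/1}
[PSO] allowed = {0/0/0 0/0/1 0/1/0 0/1/1 1/1/0 1/1/1}
target 0/0/0 ∈ {TSO,PSO}

SC:no TSO:yes PSO:yes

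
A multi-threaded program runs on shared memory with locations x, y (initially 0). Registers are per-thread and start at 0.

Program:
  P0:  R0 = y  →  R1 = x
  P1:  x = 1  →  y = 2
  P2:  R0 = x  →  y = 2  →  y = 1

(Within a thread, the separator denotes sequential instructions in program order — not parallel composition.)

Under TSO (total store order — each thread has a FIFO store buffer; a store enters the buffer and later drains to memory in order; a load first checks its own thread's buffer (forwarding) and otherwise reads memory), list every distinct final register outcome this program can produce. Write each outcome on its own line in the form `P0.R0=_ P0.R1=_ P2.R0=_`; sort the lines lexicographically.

outcome vector order: (P0.R0,P0.R1,P2.R0)
|TSO outcomes| = 10

P0.R0=0 P0.R1=0 P2.R0=0
P0.R0=0 P0.R1=0 P2.R0=1
P0.R0=0 P0.R1=1 P2.R0=0
P0.R0=0 P0.R1=1 P2.R0=1
P0.R0=1 P0.R1=0 P2.R0=0
P0.R0=1 P0.R1=1 P2.R0=0
P0.R0=1 P0.R1=1 P2.R0=1
P0.R0=2 P0.R1=0 P2.R0=0
P0.R0=2 P0.R1=1 P2.R0=0
P0.R0=2 P0.R1=1 P2.R0=1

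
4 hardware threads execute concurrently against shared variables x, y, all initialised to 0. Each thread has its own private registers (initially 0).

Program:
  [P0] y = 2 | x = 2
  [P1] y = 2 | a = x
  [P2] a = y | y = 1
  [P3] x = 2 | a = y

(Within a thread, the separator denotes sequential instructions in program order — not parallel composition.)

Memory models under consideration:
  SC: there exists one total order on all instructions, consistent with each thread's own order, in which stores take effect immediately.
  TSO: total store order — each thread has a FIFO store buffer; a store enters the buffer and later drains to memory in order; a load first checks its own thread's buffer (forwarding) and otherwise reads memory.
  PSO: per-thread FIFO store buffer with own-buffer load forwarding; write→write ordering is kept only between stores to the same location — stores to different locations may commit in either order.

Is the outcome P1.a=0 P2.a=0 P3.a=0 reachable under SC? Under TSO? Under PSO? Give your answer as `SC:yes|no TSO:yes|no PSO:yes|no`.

outcome vector order: (P1.a,P2.a,P3.a)
SC: 10 outcomes — {<0 0 1>; <0 0 2>; <0 2 1>; <0 2 2>; <2 0 0>; <2 0 1>; <2 0 2>; <2 2 0>; <2 2 1>; <2 2 2>}
TSO: 12 outcomes — {<0 0 0>; <0 0 1>; <0 0 2>; <0 2 0>; <0 2 1>; <0 2 2>; <2 0 0>; <2 0 1>; <2 0 2>; <2 2 0>; <2 2 1>; <2 2 2>}
PSO: 12 outcomes — {<0 0 0>; <0 0 1>; <0 0 2>; <0 2 0>; <0 2 1>; <0 2 2>; <2 0 0>; <2 0 1>; <2 0 2>; <2 2 0>; <2 2 1>; <2 2 2>}
target <0 0 0> ∈ {TSO,PSO}

SC:no TSO:yes PSO:yes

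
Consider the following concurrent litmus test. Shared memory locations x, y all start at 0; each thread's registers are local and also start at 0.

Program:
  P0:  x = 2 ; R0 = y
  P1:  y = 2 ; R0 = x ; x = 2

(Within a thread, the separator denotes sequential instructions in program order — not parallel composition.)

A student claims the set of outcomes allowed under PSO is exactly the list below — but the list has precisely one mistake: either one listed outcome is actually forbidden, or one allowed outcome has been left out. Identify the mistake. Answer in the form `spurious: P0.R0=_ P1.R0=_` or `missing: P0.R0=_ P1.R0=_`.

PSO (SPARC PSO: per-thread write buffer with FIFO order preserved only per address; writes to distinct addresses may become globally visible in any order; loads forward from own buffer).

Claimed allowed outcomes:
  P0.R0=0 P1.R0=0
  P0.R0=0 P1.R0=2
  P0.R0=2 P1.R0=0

outcome vector order: (P0.R0,P1.R0)
under PSO → (0,0); (0,2); (2,0); (2,2)
PSO∖claimed = {(2,2)}

missing: P0.R0=2 P1.R0=2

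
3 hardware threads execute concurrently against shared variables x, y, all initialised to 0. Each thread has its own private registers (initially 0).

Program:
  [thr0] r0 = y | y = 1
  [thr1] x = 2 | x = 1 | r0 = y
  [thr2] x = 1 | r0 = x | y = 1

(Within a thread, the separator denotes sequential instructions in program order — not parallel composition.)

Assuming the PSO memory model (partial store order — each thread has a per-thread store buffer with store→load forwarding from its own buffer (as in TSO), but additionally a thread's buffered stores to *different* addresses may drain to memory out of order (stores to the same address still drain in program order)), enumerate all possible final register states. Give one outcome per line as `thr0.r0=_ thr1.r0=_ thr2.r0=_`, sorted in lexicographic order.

outcome vector order: (thr0.r0,thr1.r0,thr2.r0)
|PSO outcomes| = 8

thr0.r0=0 thr1.r0=0 thr2.r0=1
thr0.r0=0 thr1.r0=0 thr2.r0=2
thr0.r0=0 thr1.r0=1 thr2.r0=1
thr0.r0=0 thr1.r0=1 thr2.r0=2
thr0.r0=1 thr1.r0=0 thr2.r0=1
thr0.r0=1 thr1.r0=0 thr2.r0=2
thr0.r0=1 thr1.r0=1 thr2.r0=1
thr0.r0=1 thr1.r0=1 thr2.r0=2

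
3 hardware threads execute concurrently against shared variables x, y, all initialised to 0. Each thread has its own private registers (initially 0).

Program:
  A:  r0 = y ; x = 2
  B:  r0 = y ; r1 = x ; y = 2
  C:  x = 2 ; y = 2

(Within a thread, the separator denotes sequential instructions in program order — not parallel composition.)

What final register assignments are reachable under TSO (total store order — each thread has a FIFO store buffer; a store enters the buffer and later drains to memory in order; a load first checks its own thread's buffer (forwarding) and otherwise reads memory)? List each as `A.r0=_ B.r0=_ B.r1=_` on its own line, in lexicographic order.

outcome vector order: (A.r0,B.r0,B.r1)
|TSO outcomes| = 6

A.r0=0 B.r0=0 B.r1=0
A.r0=0 B.r0=0 B.r1=2
A.r0=0 B.r0=2 B.r1=2
A.r0=2 B.r0=0 B.r1=0
A.r0=2 B.r0=0 B.r1=2
A.r0=2 B.r0=2 B.r1=2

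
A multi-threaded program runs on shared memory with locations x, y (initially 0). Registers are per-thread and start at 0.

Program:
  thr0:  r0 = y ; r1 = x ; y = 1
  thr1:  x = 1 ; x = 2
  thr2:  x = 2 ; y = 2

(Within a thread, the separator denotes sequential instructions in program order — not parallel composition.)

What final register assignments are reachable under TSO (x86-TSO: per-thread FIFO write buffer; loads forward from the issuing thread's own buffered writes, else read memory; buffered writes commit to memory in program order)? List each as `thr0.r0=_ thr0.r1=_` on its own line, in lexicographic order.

outcome vector order: (thr0.r0,thr0.r1)
|TSO outcomes| = 5

thr0.r0=0 thr0.r1=0
thr0.r0=0 thr0.r1=1
thr0.r0=0 thr0.r1=2
thr0.r0=2 thr0.r1=1
thr0.r0=2 thr0.r1=2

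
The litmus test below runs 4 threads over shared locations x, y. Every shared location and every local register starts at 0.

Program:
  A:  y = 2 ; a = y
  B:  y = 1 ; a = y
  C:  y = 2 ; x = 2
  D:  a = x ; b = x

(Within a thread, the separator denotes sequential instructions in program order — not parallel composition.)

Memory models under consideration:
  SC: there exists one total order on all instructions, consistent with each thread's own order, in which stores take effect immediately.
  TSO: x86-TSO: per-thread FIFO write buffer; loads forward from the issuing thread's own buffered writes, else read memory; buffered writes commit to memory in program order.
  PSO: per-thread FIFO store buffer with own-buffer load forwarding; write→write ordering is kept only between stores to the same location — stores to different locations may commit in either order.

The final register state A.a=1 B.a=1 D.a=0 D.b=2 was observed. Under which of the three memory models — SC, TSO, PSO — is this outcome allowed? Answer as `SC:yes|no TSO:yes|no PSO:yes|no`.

SC:yes TSO:yes PSO:yes

outcome vector order: (A.a,B.a,D.a,D.b)
SC: 12 outcomes — {1/1/0/0 1/1/0/2 1/1/2/2 1/2/0/0 1/2/0/2 1/2/2/2 2/1/0/0 2/1/0/2 2/1/2/2 2/2/0/0 2/2/0/2 2/2/2/2}
TSO: 12 outcomes — {1/1/0/0 1/1/0/2 1/1/2/2 1/2/0/0 1/2/0/2 1/2/2/2 2/1/0/0 2/1/0/2 2/1/2/2 2/2/0/0 2/2/0/2 2/2/2/2}
PSO: 12 outcomes — {1/1/0/0 1/1/0/2 1/1/2/2 1/2/0/0 1/2/0/2 1/2/2/2 2/1/0/0 2/1/0/2 2/1/2/2 2/2/0/0 2/2/0/2 2/2/2/2}
target 1/1/0/2 ∈ {SC,TSO,PSO}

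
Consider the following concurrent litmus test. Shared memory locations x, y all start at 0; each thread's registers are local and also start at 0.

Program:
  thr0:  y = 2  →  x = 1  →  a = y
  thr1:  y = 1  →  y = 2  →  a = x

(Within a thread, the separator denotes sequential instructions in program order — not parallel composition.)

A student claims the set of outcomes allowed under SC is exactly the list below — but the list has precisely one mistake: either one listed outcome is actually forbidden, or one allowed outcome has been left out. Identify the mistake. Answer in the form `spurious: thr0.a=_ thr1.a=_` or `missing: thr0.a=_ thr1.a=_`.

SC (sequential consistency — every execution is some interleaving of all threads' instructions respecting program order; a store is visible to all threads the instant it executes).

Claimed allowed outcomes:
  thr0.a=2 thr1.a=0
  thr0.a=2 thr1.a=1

missing: thr0.a=1 thr1.a=1

outcome vector order: (thr0.a,thr1.a)
SC: 3 outcomes — {<1 1> <2 0> <2 1>}
SC∖claimed = {<1 1>}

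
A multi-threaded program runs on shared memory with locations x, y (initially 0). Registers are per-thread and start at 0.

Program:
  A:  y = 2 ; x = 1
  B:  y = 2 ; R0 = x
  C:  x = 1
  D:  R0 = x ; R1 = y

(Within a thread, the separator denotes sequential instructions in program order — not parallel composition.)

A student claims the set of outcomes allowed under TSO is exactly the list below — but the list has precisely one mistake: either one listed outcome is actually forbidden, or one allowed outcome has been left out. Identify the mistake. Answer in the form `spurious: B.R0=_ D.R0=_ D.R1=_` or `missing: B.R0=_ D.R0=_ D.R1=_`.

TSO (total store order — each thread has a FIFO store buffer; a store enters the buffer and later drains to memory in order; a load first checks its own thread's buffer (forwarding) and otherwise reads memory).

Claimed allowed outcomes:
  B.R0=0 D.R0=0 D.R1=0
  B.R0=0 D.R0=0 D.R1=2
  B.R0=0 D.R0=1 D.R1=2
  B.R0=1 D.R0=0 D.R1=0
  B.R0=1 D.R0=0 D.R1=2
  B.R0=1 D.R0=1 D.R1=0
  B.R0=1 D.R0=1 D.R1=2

outcome vector order: (B.R0,D.R0,D.R1)
TSO (8): 0/0/0 0/0/2 0/1/0 0/1/2 1/0/0 1/0/2 1/1/0 1/1/2
TSO∖claimed = {0/1/0}

missing: B.R0=0 D.R0=1 D.R1=0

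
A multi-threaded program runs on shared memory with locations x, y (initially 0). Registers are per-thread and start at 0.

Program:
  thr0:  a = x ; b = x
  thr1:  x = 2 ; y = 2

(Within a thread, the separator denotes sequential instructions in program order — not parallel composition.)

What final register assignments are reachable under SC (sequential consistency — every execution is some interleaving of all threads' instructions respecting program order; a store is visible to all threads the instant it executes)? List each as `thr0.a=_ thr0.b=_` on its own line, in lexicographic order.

thr0.a=0 thr0.b=0
thr0.a=0 thr0.b=2
thr0.a=2 thr0.b=2

outcome vector order: (thr0.a,thr0.b)
|SC outcomes| = 3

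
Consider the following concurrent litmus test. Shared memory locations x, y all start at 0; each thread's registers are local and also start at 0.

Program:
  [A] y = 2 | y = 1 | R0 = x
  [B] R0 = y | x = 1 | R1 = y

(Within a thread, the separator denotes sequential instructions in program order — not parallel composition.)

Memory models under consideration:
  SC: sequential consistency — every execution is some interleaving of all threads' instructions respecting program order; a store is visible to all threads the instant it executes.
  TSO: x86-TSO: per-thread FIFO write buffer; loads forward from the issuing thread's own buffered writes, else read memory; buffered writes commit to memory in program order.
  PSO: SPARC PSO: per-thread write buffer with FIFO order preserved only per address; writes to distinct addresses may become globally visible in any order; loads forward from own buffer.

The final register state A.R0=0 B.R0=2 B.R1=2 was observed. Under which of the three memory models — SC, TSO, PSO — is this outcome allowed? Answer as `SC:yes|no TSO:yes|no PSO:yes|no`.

SC:no TSO:yes PSO:yes

outcome vector order: (A.R0,B.R0,B.R1)
[SC] allowed = {0/0/1 0/1/1 0/2/1 1/0/0 1/0/1 1/0/2 1/1/1 1/2/1 1/2/2}
[TSO] allowed = {0/0/0 0/0/1 0/0/2 0/1/1 0/2/1 0/2/2 1/0/0 1/0/1 1/0/2 1/1/1 1/2/1 1/2/2}
[PSO] allowed = {0/0/0 0/0/1 0/0/2 0/1/1 0/2/1 0/2/2 1/0/0 1/0/1 1/0/2 1/1/1 1/2/1 1/2/2}
target 0/2/2 ∈ {TSO,PSO}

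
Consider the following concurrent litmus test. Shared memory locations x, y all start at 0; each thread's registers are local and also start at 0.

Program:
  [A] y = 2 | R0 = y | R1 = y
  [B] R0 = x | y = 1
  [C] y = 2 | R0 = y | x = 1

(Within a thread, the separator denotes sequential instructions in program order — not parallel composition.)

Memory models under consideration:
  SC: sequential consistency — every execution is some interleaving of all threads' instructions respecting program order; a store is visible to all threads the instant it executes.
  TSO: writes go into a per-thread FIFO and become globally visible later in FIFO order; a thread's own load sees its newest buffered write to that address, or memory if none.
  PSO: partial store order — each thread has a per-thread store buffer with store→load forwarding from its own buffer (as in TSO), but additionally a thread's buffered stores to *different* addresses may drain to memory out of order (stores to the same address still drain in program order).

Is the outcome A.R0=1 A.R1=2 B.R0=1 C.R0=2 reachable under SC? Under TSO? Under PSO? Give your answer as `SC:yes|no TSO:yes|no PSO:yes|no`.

SC:no TSO:no PSO:yes

outcome vector order: (A.R0,A.R1,B.R0,C.R0)
SC (10): 1/1/0/1, 1/1/0/2, 1/1/1/2, 1/2/0/2, 2/1/0/1, 2/1/0/2, 2/1/1/2, 2/2/0/1, 2/2/0/2, 2/2/1/2
TSO (10): 1/1/0/1, 1/1/0/2, 1/1/1/2, 1/2/0/2, 2/1/0/1, 2/1/0/2, 2/1/1/2, 2/2/0/1, 2/2/0/2, 2/2/1/2
PSO (11): 1/1/0/1, 1/1/0/2, 1/1/1/2, 1/2/0/2, 1/2/1/2, 2/1/0/1, 2/1/0/2, 2/1/1/2, 2/2/0/1, 2/2/0/2, 2/2/1/2
target 1/2/1/2 ∈ {PSO}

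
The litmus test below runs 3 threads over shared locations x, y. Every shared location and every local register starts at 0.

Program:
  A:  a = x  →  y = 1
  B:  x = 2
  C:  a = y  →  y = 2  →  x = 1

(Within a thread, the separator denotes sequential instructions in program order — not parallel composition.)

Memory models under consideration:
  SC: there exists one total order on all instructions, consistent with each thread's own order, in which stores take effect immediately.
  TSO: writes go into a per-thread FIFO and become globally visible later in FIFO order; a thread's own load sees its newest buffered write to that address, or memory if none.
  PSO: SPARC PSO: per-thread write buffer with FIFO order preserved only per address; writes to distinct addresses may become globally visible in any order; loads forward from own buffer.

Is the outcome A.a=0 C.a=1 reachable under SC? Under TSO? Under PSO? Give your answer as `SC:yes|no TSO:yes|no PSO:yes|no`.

outcome vector order: (A.a,C.a)
under SC → <0 0> <0 1> <1 0> <2 0> <2 1>
under TSO → <0 0> <0 1> <1 0> <2 0> <2 1>
under PSO → <0 0> <0 1> <1 0> <2 0> <2 1>
target <0 1> ∈ {SC,TSO,PSO}

SC:yes TSO:yes PSO:yes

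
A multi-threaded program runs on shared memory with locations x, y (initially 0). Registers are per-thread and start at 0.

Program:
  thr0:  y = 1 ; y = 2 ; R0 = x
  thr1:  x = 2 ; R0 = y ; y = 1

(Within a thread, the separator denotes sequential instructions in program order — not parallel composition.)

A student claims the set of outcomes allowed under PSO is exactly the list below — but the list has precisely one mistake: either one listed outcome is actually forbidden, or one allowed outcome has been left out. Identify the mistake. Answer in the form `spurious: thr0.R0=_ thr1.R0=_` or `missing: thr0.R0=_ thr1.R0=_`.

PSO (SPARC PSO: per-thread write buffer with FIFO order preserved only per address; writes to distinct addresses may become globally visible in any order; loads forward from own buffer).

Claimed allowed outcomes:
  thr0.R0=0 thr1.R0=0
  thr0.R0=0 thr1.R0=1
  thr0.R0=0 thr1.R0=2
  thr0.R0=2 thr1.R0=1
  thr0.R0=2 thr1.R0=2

outcome vector order: (thr0.R0,thr1.R0)
PSO (6): 00, 01, 02, 20, 21, 22
PSO∖claimed = {20}

missing: thr0.R0=2 thr1.R0=0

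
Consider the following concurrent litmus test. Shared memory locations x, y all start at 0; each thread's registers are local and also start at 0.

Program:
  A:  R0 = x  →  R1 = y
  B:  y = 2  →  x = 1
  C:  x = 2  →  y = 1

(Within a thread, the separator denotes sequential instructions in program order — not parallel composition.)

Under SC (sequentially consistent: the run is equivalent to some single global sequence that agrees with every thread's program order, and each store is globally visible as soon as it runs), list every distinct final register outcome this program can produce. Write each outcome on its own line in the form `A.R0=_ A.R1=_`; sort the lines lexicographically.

A.R0=0 A.R1=0
A.R0=0 A.R1=1
A.R0=0 A.R1=2
A.R0=1 A.R1=1
A.R0=1 A.R1=2
A.R0=2 A.R1=0
A.R0=2 A.R1=1
A.R0=2 A.R1=2

outcome vector order: (A.R0,A.R1)
|SC outcomes| = 8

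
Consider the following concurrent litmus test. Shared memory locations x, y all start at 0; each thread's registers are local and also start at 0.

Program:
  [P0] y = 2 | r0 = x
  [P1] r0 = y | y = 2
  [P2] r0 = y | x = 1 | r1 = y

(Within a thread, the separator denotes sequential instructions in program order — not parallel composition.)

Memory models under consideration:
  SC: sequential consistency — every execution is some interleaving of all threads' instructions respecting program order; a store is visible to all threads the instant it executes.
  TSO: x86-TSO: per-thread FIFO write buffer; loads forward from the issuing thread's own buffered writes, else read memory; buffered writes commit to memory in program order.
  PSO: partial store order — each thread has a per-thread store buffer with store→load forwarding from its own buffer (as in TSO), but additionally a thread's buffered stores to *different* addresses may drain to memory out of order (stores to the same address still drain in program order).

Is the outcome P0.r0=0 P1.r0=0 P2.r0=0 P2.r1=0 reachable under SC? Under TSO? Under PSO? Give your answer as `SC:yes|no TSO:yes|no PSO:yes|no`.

SC:no TSO:yes PSO:yes

outcome vector order: (P0.r0,P1.r0,P2.r0,P2.r1)
SC: 10 outcomes — {(0,0,0,2), (0,0,2,2), (0,2,0,2), (0,2,2,2), (1,0,0,0), (1,0,0,2), (1,0,2,2), (1,2,0,0), (1,2,0,2), (1,2,2,2)}
TSO: 12 outcomes — {(0,0,0,0), (0,0,0,2), (0,0,2,2), (0,2,0,0), (0,2,0,2), (0,2,2,2), (1,0,0,0), (1,0,0,2), (1,0,2,2), (1,2,0,0), (1,2,0,2), (1,2,2,2)}
PSO: 12 outcomes — {(0,0,0,0), (0,0,0,2), (0,0,2,2), (0,2,0,0), (0,2,0,2), (0,2,2,2), (1,0,0,0), (1,0,0,2), (1,0,2,2), (1,2,0,0), (1,2,0,2), (1,2,2,2)}
target (0,0,0,0) ∈ {TSO,PSO}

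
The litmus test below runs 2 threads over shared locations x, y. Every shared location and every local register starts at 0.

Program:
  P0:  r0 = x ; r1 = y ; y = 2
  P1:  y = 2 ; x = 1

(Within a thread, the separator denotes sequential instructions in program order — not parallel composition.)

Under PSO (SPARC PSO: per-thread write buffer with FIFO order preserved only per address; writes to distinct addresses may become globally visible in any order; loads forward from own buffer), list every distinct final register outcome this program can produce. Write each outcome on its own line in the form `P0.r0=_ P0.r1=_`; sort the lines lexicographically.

outcome vector order: (P0.r0,P0.r1)
|PSO outcomes| = 4

P0.r0=0 P0.r1=0
P0.r0=0 P0.r1=2
P0.r0=1 P0.r1=0
P0.r0=1 P0.r1=2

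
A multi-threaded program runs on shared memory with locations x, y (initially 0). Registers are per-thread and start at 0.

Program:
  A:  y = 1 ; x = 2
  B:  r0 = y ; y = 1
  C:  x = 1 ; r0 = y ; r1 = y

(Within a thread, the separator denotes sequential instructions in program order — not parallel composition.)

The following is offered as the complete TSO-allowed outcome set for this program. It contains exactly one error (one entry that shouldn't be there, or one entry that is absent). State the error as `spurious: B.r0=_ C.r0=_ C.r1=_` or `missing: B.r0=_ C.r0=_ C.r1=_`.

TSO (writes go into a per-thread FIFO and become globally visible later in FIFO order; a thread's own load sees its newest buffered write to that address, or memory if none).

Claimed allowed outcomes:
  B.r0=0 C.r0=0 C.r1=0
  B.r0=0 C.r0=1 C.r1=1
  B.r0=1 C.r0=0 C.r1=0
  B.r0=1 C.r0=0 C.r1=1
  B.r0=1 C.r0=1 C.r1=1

missing: B.r0=0 C.r0=0 C.r1=1

outcome vector order: (B.r0,C.r0,C.r1)
TSO (6): 000 001 011 100 101 111
TSO∖claimed = {001}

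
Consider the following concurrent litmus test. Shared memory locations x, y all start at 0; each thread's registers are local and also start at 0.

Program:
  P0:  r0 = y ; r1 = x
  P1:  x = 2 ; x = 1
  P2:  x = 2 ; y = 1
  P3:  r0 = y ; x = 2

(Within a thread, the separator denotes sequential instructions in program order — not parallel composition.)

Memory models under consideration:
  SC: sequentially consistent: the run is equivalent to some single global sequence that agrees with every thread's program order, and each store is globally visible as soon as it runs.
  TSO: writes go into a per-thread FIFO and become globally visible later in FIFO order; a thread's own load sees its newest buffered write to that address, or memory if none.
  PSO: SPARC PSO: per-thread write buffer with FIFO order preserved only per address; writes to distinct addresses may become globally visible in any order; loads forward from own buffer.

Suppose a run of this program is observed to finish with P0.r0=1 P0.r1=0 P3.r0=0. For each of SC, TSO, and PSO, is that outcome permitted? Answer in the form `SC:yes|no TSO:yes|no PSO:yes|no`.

outcome vector order: (P0.r0,P0.r1,P3.r0)
under SC → <0 0 0>; <0 0 1>; <0 1 0>; <0 1 1>; <0 2 0>; <0 2 1>; <1 1 0>; <1 1 1>; <1 2 0>; <1 2 1>
under TSO → <0 0 0>; <0 0 1>; <0 1 0>; <0 1 1>; <0 2 0>; <0 2 1>; <1 1 0>; <1 1 1>; <1 2 0>; <1 2 1>
under PSO → <0 0 0>; <0 0 1>; <0 1 0>; <0 1 1>; <0 2 0>; <0 2 1>; <1 0 0>; <1 0 1>; <1 1 0>; <1 1 1>; <1 2 0>; <1 2 1>
target <1 0 0> ∈ {PSO}

SC:no TSO:no PSO:yes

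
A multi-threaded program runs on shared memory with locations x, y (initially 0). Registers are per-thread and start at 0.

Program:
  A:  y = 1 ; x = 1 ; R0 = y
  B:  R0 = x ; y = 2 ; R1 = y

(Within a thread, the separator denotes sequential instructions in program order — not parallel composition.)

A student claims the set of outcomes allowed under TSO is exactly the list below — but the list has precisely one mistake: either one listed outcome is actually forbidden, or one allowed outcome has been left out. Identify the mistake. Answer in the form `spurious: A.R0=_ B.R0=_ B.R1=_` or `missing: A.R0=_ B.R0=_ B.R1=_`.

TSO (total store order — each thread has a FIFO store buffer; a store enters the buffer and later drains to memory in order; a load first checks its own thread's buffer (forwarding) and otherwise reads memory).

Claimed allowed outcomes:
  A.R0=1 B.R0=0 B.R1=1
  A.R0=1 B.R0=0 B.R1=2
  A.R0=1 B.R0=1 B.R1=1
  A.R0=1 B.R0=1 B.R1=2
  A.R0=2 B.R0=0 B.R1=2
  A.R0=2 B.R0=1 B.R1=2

outcome vector order: (A.R0,B.R0,B.R1)
under TSO → 101; 102; 112; 202; 212
claimed∖TSO = {111}

spurious: A.R0=1 B.R0=1 B.R1=1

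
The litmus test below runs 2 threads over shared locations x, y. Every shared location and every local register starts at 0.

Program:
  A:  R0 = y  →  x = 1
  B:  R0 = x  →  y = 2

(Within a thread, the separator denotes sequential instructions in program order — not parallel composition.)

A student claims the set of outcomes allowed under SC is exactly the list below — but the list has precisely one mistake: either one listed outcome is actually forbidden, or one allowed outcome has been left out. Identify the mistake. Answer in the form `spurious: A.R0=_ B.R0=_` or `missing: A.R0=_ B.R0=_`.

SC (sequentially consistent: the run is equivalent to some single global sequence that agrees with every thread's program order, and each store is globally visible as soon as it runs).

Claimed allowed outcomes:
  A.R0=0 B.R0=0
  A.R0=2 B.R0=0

outcome vector order: (A.R0,B.R0)
SC: 3 outcomes — {0/0 0/1 2/0}
SC∖claimed = {0/1}

missing: A.R0=0 B.R0=1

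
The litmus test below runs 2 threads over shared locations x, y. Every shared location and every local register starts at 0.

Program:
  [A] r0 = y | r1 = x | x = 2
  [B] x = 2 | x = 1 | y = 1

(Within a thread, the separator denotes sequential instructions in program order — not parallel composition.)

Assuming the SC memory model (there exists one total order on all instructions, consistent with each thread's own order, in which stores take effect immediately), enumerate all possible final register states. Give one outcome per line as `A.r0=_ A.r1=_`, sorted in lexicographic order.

outcome vector order: (A.r0,A.r1)
|SC outcomes| = 4

A.r0=0 A.r1=0
A.r0=0 A.r1=1
A.r0=0 A.r1=2
A.r0=1 A.r1=1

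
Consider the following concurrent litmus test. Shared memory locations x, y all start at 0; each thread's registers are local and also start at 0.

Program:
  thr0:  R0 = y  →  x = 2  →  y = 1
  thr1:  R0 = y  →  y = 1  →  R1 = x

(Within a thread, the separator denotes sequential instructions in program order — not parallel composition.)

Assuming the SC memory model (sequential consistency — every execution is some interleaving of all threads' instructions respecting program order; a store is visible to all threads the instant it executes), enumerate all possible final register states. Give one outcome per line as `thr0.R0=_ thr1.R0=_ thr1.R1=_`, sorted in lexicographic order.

outcome vector order: (thr0.R0,thr1.R0,thr1.R1)
|SC outcomes| = 5

thr0.R0=0 thr1.R0=0 thr1.R1=0
thr0.R0=0 thr1.R0=0 thr1.R1=2
thr0.R0=0 thr1.R0=1 thr1.R1=2
thr0.R0=1 thr1.R0=0 thr1.R1=0
thr0.R0=1 thr1.R0=0 thr1.R1=2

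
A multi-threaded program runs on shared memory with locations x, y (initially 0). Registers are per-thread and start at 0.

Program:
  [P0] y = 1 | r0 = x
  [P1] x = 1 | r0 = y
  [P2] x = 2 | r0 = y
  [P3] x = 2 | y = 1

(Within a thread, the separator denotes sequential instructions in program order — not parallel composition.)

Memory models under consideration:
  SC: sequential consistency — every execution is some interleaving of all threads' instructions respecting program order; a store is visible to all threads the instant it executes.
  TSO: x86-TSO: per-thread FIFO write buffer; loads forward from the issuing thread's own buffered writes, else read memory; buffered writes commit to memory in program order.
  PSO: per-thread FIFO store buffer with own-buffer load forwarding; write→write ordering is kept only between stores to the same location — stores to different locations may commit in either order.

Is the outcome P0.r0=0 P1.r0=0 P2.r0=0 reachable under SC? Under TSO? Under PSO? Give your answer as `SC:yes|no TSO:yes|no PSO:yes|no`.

outcome vector order: (P0.r0,P1.r0,P2.r0)
SC: 9 outcomes — {0/1/1, 1/0/0, 1/0/1, 1/1/0, 1/1/1, 2/0/0, 2/0/1, 2/1/0, 2/1/1}
TSO: 12 outcomes — {0/0/0, 0/0/1, 0/1/0, 0/1/1, 1/0/0, 1/0/1, 1/1/0, 1/1/1, 2/0/0, 2/0/1, 2/1/0, 2/1/1}
PSO: 12 outcomes — {0/0/0, 0/0/1, 0/1/0, 0/1/1, 1/0/0, 1/0/1, 1/1/0, 1/1/1, 2/0/0, 2/0/1, 2/1/0, 2/1/1}
target 0/0/0 ∈ {TSO,PSO}

SC:no TSO:yes PSO:yes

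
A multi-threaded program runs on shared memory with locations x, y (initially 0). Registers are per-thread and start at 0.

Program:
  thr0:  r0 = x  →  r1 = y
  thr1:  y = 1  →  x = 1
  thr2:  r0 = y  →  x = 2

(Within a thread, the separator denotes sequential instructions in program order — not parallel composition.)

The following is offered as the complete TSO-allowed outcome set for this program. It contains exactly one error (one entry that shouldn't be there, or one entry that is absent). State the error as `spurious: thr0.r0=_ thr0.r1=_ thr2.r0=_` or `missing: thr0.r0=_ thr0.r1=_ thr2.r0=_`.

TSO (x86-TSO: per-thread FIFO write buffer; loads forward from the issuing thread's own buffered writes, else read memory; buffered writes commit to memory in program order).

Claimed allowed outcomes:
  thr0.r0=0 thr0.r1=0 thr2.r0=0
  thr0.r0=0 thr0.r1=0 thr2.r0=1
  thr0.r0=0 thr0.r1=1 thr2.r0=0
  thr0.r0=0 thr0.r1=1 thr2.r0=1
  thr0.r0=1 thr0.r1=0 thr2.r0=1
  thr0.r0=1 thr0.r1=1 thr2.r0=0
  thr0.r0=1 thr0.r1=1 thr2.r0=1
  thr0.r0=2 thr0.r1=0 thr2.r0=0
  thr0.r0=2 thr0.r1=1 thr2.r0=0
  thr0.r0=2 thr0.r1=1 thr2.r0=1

spurious: thr0.r0=1 thr0.r1=0 thr2.r0=1

outcome vector order: (thr0.r0,thr0.r1,thr2.r0)
under TSO → 0/0/0; 0/0/1; 0/1/0; 0/1/1; 1/1/0; 1/1/1; 2/0/0; 2/1/0; 2/1/1
claimed∖TSO = {1/0/1}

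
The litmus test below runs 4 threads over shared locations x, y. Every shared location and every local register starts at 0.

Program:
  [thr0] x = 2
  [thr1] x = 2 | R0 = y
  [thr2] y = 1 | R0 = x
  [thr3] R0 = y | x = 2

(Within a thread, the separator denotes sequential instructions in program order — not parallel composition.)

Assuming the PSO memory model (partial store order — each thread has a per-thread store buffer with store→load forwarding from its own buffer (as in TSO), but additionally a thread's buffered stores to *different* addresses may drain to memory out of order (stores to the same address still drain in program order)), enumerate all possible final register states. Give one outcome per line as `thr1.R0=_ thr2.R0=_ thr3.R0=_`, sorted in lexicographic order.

outcome vector order: (thr1.R0,thr2.R0,thr3.R0)
|PSO outcomes| = 8

thr1.R0=0 thr2.R0=0 thr3.R0=0
thr1.R0=0 thr2.R0=0 thr3.R0=1
thr1.R0=0 thr2.R0=2 thr3.R0=0
thr1.R0=0 thr2.R0=2 thr3.R0=1
thr1.R0=1 thr2.R0=0 thr3.R0=0
thr1.R0=1 thr2.R0=0 thr3.R0=1
thr1.R0=1 thr2.R0=2 thr3.R0=0
thr1.R0=1 thr2.R0=2 thr3.R0=1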